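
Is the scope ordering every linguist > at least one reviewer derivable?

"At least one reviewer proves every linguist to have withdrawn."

Yes

ECM infinitives lack a CP barrier, so *every linguist* can QR over the matrix subject *at least one reviewer*.
Ordinary QR to a clause-peripheral position gives the wide-scope LF for the lower DP.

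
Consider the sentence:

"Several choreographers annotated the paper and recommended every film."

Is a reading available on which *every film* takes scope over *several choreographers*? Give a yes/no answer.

No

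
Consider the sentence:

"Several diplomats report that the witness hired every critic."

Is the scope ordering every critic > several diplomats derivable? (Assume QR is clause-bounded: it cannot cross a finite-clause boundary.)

*every critic* sits inside the finite complement clause *that the witness hired every critic*.
With QR restricted to its own tensed clause, the embedded quantifier cannot reach a matrix scope position.
The inverse ordering *every critic* > *several diplomats* is therefore underivable.

No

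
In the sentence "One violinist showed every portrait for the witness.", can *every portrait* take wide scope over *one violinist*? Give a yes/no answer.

*every portrait* and *one violinist* are in the same minimal clause.
Since no island is crossed, the inverse ordering is licensed alongside surface scope.

Yes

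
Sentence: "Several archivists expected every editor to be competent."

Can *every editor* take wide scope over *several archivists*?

Yes

ECM infinitives lack a CP barrier, so *every editor* can QR over the matrix subject *several archivists*.
Since no island is crossed, the inverse ordering is licensed alongside surface scope.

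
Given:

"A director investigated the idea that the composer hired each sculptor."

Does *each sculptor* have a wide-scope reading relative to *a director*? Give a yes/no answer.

No

The target quantifier *each sculptor* is part of the complex NP *the idea that the composer hired each sculptor*.
Since the clause is the complement of a nominal head, the CNPC blocks scope extraction.
Hence only narrow scope for *each sculptor* (under *a director*) survives.
(Only the surface reading survives: one fixed director with respect to all the relevant sculptors.)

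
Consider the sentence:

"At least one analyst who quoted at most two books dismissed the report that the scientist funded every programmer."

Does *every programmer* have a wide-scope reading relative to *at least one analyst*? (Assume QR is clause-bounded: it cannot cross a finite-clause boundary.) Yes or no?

*every programmer* occurs within the complex NP *the report that the scientist funded every programmer*.
The Complex NP Constraint bars QR out of the complement clause of a noun.
*every programmer* is confined to the island and cannot take scope over *at least one analyst*.
(Only the surface reading survives: one fixed analyst with respect to all the relevant programmers.)

No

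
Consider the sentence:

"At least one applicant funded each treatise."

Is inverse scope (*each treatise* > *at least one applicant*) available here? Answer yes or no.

Yes

*each treatise* and *at least one applicant* are in the same minimal clause.
No island intervenes, so both surface and inverse scope are derivable.
So *each treatise* > *at least one applicant* is among the available readings.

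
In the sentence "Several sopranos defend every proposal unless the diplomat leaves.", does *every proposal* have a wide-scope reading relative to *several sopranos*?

Yes

The adjunct island is irrelevant here — *every proposal* and *several sopranos* are both in the matrix clause.
No island intervenes, so both surface and inverse scope are derivable.
Both orderings are possible: *several sopranos* > *every proposal* and *every proposal* > *several sopranos*.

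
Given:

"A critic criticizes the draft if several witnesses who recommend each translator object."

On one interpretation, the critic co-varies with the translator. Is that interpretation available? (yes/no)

This is the *each translator* > *a critic* reading.
The target quantifier *each translator* is part of the relative clause *who recommend each translator*, which is itself inside the adjunct *if several witnesses who recommend each translator object*.
Two island boundaries intervene — the relative clause and the adjunct. Either alone would block QR.
There is no licit LF on which *each translator* c-commands *a critic*.

No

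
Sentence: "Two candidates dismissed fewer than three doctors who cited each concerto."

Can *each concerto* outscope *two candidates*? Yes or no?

No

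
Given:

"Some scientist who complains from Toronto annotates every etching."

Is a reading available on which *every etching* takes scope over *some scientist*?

The relative clause *who complains from Toronto* modifies *some scientist*, but *every etching* is not inside that relative clause — it is an argument of the matrix verb.
Nothing blocks QR of the lower DP to a position above the higher one, so inverse scope is available.
So *every etching* > *some scientist* is among the available readings.

Yes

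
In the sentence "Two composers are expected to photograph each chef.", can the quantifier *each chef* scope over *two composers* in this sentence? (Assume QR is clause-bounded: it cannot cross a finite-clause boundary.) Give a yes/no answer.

*each chef* is inside a raising infinitive, which is transparent to QR (no CP barrier), so it behaves as a matrix argument.
With no island boundary between them, the object can take inverse scope over the subject via ordinary QR within the clause.

Yes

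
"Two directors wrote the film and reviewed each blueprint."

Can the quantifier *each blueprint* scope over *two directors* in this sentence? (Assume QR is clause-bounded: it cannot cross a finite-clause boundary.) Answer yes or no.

*each blueprint* sits inside one conjunct of the coordinate structure (*reviewed each blueprint*).
Asymmetric QR out of one conjunct violates the Coordinate Structure Constraint.
The inverse ordering *each blueprint* > *two directors* is therefore underivable.

No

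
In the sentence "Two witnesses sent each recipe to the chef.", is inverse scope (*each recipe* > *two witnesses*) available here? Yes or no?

*each recipe* and *two witnesses* are in the same minimal clause.
Since no island is crossed, the inverse ordering is licensed alongside surface scope.

Yes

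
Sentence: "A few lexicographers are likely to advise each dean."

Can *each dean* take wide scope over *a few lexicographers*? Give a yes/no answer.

*each dean* is inside a raising infinitive, which is transparent to QR (no CP barrier), so it behaves as a matrix argument.
With no island boundary between them, the object can take inverse scope over the subject via ordinary QR within the clause.
Both orderings are possible: *a few lexicographers* > *each dean* and *each dean* > *a few lexicographers*.

Yes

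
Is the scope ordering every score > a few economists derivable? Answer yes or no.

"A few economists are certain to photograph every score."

Infinitival complements of raising predicates do not block QR; *every score* and *a few economists* are effectively clausemates.
QR within a single clause is free, so the lower quantifier may take scope over the higher one.

Yes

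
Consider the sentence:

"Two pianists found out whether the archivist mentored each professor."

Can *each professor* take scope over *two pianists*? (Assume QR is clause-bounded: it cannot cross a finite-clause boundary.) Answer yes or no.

*each professor* sits inside the embedded question *whether the archivist mentored each professor*.
The wh-island constraint blocks QR out of an embedded interrogative.
*each professor* is confined to the island and cannot take scope over *two pianists*.

No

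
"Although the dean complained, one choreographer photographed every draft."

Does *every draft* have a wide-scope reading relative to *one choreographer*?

Neither queried DP is inside the adjunct, so the adjunct-island constraint does not apply.
Ordinary QR to a clause-peripheral position gives the wide-scope LF for the lower DP.
So *every draft* > *one choreographer* is among the available readings.

Yes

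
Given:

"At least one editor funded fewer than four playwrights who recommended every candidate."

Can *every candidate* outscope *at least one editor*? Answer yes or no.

No

*every candidate* sits inside the relative clause *who recommended every candidate* modifying *fewer than four playwrights*.
Quantifiers inside a relative clause are trapped there; the RC boundary blocks QR.
Hence only narrow scope for *every candidate* (under *at least one editor*) survives.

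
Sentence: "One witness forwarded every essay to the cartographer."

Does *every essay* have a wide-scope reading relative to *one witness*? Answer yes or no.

Yes

*every essay* and *one witness* are in the same minimal clause.
Since no island is crossed, the inverse ordering is licensed alongside surface scope.
Both orderings are possible: *one witness* > *every essay* and *every essay* > *one witness*.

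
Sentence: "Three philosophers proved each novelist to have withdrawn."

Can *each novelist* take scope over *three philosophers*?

Yes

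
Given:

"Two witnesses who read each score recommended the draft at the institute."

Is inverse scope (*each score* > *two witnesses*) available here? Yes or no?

*each score* sits inside the relative clause *who read each score*.
Quantifiers inside a relative clause are trapped there; the RC boundary blocks QR.
*each score* is confined to the island and cannot take scope over *two witnesses*.

No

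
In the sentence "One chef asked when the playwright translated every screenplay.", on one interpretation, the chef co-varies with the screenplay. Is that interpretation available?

No

This is the *every screenplay* > *one chef* reading.
*every screenplay* sits inside the embedded question *when the playwright translated every screenplay*.
Embedded questions are wh-islands: a quantifier inside an indirect question cannot QR into the matrix clause.
*every screenplay* is confined to the island and cannot take scope over *one chef*.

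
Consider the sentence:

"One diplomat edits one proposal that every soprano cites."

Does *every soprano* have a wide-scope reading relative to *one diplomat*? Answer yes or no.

*every soprano* sits inside the relative clause *that every soprano cites* modifying *one proposal*.
A relative clause is a scope island — quantifier raising cannot cross its boundary.
Hence only narrow scope for *every soprano* (under *one diplomat*) survives.
(Only the surface reading survives: one fixed diplomat with respect to all the relevant sopranos.)

No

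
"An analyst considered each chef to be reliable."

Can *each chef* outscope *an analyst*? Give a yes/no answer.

This is an ECM construction: *each chef* is the infinitival subject, Case-marked by the matrix verb, and the infinitive is transparent for QR.
Clause-internal QR can adjoin the lower DP above the subject, yielding the inverse reading.

Yes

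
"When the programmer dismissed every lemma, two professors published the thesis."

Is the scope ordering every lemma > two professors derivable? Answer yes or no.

No

The target quantifier *every lemma* is part of the adjunct clause *when the programmer dismissed every lemma*.
Adjunct clauses are scope islands: a quantifier inside an adjunct cannot raise into the matrix clause.
So the wide-scope reading for *every lemma* is blocked.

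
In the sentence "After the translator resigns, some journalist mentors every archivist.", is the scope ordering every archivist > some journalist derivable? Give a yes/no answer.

The adjunct island is irrelevant here — *every archivist* and *some journalist* are both in the matrix clause.
Ordinary QR to a clause-peripheral position gives the wide-scope LF for the lower DP.

Yes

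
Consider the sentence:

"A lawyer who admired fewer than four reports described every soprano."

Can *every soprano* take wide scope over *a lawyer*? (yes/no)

Yes

*every soprano* is a matrix argument; only *a lawyer* is modified by the relative clause *who admired fewer than four reports*, so the RC island is irrelevant to the target quantifier.
Since no island is crossed, the inverse ordering is licensed alongside surface scope.
Both orderings are possible: *a lawyer* > *every soprano* and *every soprano* > *a lawyer*.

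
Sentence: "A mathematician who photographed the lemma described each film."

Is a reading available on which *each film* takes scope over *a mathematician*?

Yes

The relative clause *who photographed the lemma* modifies *a mathematician*, but *each film* is not inside that relative clause — it is an argument of the matrix verb.
No island intervenes, so both surface and inverse scope are derivable.
The sentence is scopally ambiguous between *a mathematician* > *each film* and *each film* > *a mathematician*.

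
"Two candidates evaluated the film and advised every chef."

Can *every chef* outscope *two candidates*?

*every chef* sits inside one conjunct of the coordinate structure (*advised every chef*).
Coordinate structures are islands for non-across-the-board movement, QR included.
Hence only narrow scope for *every chef* (under *two candidates*) survives.

No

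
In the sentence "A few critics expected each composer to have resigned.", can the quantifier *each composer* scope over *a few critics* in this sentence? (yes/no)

Yes

*each composer* is an ECM subject; ECM complements are not islands, and the embedded quantifier may take matrix scope.
No island intervenes, so both surface and inverse scope are derivable.
So *each composer* > *a few critics* is among the available readings.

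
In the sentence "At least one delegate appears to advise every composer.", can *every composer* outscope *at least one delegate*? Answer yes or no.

Yes

*every composer* is the object of the infinitival complement of a raising predicate; raising infinitives are transparent for QR, so the two DPs are in effect clausemates.
QR within a single clause is free, so the lower quantifier may take scope over the higher one.
So *every composer* > *at least one delegate* is among the available readings.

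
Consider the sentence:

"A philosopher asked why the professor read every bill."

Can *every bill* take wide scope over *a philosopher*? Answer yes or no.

Structurally, *every bill* is inside the embedded question *why the professor read every bill*.
The wh-island constraint blocks QR out of an embedded interrogative.
There is no licit LF on which *every bill* c-commands *a philosopher*.
(Only the surface reading survives: one fixed philosopher with respect to all the relevant bills.)

No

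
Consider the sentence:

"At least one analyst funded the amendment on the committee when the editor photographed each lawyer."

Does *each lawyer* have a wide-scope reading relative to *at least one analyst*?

No

*each lawyer* is embedded in the adjunct clause *when the editor photographed each lawyer*.
Scope out of an adjunct clause is unavailable: QR respects the adjunct-island constraint.
There is no licit LF on which *each lawyer* c-commands *at least one analyst*.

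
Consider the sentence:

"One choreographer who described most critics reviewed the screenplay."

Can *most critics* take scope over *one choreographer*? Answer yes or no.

*most critics* occurs within the relative clause *who described most critics*.
Relative clauses block scope extraction: QR cannot target a position outside the modified NP.
So *most critics* cannot raise to a position above *one choreographer*.

No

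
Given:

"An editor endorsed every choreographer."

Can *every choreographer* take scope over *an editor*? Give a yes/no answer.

*every choreographer* is the matrix object and *an editor* the matrix subject; the two are clausemates.
Since no island is crossed, the inverse ordering is licensed alongside surface scope.
Both orderings are possible: *an editor* > *every choreographer* and *every choreographer* > *an editor*.

Yes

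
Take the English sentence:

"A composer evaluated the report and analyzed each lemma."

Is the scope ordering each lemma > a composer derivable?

No

*each lemma* is embedded in one conjunct of the coordinate structure (*analyzed each lemma*).
Coordinate structures are islands for non-across-the-board movement, QR included.
Hence only narrow scope for *each lemma* (under *a composer*) survives.
(Only the surface reading survives: one fixed composer with respect to all the relevant lemmas.)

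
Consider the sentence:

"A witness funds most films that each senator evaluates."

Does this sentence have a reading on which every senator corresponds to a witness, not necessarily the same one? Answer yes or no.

No

The described interpretation is the *each senator* > *a witness* scoping.
The target quantifier *each senator* is part of the relative clause *that each senator evaluates* modifying *most films*.
Relative clauses are scope islands: a quantifier cannot QR out of a relative clause to take scope in the matrix clause.
So *each senator* cannot raise to a position above *a witness*.
(Only the surface reading survives: one fixed witness with respect to all the relevant senators.)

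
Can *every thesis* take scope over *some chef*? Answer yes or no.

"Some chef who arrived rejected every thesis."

*every thesis* is a matrix argument; only *some chef* is modified by the relative clause *who arrived*, so the RC island is irrelevant to the target quantifier.
Clause-internal QR can adjoin the lower DP above the subject, yielding the inverse reading.
The sentence is scopally ambiguous between *some chef* > *every thesis* and *every thesis* > *some chef*.

Yes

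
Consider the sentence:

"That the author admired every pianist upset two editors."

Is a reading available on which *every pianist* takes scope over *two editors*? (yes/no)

*every pianist* sits inside the sentential subject *that the author admired every pianist*.
The subject-island constraint blocks QR out of a clausal subject.
*every pianist* is confined to the island and cannot take scope over *two editors*.

No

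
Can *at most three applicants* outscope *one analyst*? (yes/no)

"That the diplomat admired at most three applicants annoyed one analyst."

No

Structurally, *at most three applicants* is inside the sentential subject *that the diplomat admired at most three applicants*.
Subjects — clausal subjects included — are islands for extraction, and QR is no exception.
*at most three applicants* > *one analyst* would require crossing that boundary, which is illicit.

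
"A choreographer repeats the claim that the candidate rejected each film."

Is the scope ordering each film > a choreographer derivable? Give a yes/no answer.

Structurally, *each film* is inside the complex NP *the claim that the candidate rejected each film*.
The Complex NP Constraint bars QR out of the complement clause of a noun.
So the wide-scope reading for *each film* is blocked.
(Only the surface reading survives: one fixed choreographer with respect to all the relevant films.)

No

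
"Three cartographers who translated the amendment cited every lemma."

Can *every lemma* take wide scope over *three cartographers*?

Yes

Although the sentence contains a relative clause (*who translated the amendment*), *every lemma* is outside it, in the matrix VP.
QR within a single clause is free, so the lower quantifier may take scope over the higher one.
So *every lemma* > *three cartographers* is among the available readings.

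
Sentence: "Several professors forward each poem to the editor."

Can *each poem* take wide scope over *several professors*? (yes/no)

Yes

*each poem* is the matrix object and *several professors* the matrix subject; the two are clausemates.
Nothing blocks QR of the lower DP to a position above the higher one, so inverse scope is available.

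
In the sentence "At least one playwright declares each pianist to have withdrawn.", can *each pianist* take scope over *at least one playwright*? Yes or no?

The ECM infinitive is scope-transparent — *each pianist* is free to raise above *at least one playwright*.
Ordinary QR to a clause-peripheral position gives the wide-scope LF for the lower DP.

Yes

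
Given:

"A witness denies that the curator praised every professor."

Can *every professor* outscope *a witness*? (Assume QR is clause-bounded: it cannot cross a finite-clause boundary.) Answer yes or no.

Structurally, *every professor* is inside the finite complement clause *that the curator praised every professor*.
With QR restricted to its own tensed clause, the embedded quantifier cannot reach a matrix scope position.
So *every professor* cannot raise high enough to outscope *a witness*; only the surface ordering *a witness* > *every professor* is available.
(Only the surface reading survives: one fixed witness with respect to all the relevant professors.)

No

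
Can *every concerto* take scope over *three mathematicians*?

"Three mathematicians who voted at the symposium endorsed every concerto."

Yes

*every concerto* sits in the matrix clause, not in the relative clause on *three mathematicians*.
No island intervenes, so both surface and inverse scope are derivable.
The sentence is scopally ambiguous between *three mathematicians* > *every concerto* and *every concerto* > *three mathematicians*.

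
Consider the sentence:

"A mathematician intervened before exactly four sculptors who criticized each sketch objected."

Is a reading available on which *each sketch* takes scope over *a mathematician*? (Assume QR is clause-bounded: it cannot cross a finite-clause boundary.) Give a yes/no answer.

No

*each sketch* sits inside the relative clause *who criticized each sketch*, which is itself inside the adjunct *before exactly four sculptors who criticized each sketch objected*.
Even if one barrier were somehow void, the other would still block QR.
So *each sketch* cannot raise high enough to outscope *a mathematician*; only the surface ordering *a mathematician* > *each sketch* is available.
(Only the surface reading survives: one fixed mathematician with respect to all the relevant sketches.)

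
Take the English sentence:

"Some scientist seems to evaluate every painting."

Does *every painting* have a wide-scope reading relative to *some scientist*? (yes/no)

Raising constructions are monoclausal for scope purposes; *every painting* is not separated from *some scientist* by any island.
Nothing blocks QR of the lower DP to a position above the higher one, so inverse scope is available.
The sentence is scopally ambiguous between *some scientist* > *every painting* and *every painting* > *some scientist*.

Yes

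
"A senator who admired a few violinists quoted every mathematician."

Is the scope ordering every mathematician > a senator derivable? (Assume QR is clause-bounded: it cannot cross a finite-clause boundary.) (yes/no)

*every mathematician* is a matrix argument; only *a senator* is modified by the relative clause *who admired a few violinists*, so the RC island is irrelevant to the target quantifier.
With no island boundary between them, the object can take inverse scope over the subject via ordinary QR within the clause.

Yes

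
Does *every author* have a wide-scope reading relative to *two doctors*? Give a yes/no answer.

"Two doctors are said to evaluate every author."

Yes

*every author* is the object of the infinitival complement of a raising predicate; raising infinitives are transparent for QR, so the two DPs are in effect clausemates.
Ordinary QR to a clause-peripheral position gives the wide-scope LF for the lower DP.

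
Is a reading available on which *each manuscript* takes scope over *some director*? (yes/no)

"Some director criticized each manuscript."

Yes

*each manuscript* and *some director* are in the same minimal clause.
Nothing blocks QR of the lower DP to a position above the higher one, so inverse scope is available.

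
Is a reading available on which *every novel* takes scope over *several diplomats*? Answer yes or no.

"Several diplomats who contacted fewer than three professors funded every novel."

Yes

*every novel* is a matrix argument; only *several diplomats* is modified by the relative clause *who contacted fewer than three professors*, so the RC island is irrelevant to the target quantifier.
Since no island is crossed, the inverse ordering is licensed alongside surface scope.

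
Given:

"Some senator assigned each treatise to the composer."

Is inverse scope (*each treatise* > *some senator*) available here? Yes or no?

Yes

*some senator* and *each treatise* are co-arguments of the matrix verb, with nothing but a clause-internal boundary between them.
Nothing blocks QR of the lower DP to a position above the higher one, so inverse scope is available.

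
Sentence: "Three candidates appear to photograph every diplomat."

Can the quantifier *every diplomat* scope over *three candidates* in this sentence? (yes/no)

Infinitival complements of raising predicates do not block QR; *every diplomat* and *three candidates* are effectively clausemates.
Since no island is crossed, the inverse ordering is licensed alongside surface scope.

Yes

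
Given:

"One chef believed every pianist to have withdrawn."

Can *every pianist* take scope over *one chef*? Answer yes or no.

*every pianist* is an ECM subject; ECM complements are not islands, and the embedded quantifier may take matrix scope.
QR within a single clause is free, so the lower quantifier may take scope over the higher one.

Yes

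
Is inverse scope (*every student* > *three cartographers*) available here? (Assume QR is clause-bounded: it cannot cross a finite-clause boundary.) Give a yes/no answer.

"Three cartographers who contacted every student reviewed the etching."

No

*every student* is embedded in the relative clause *who contacted every student*.
Relative clauses are scope islands: a quantifier cannot QR out of a relative clause to take scope in the matrix clause.
The inverse ordering *every student* > *three cartographers* is therefore underivable.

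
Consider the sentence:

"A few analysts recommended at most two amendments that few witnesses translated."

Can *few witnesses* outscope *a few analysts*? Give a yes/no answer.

No

The target quantifier *few witnesses* is part of the relative clause *that few witnesses translated* modifying *at most two amendments*.
Relative clauses block scope extraction: QR cannot target a position outside the modified NP.
Hence only narrow scope for *few witnesses* (under *a few analysts*) survives.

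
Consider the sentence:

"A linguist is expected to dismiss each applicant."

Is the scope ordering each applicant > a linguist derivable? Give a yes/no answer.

Yes

*each applicant* is inside a raising infinitive, which is transparent to QR (no CP barrier), so it behaves as a matrix argument.
No island intervenes, so both surface and inverse scope are derivable.
So *each applicant* > *a linguist* is among the available readings.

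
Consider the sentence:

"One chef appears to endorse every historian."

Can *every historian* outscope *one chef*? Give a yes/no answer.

Yes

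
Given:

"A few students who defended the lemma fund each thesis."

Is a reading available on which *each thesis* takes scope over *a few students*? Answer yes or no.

Yes

The relative clause *who defended the lemma* modifies *a few students*, but *each thesis* is not inside that relative clause — it is an argument of the matrix verb.
With no island boundary between them, the object can take inverse scope over the subject via ordinary QR within the clause.
Both orderings are possible: *a few students* > *each thesis* and *each thesis* > *a few students*.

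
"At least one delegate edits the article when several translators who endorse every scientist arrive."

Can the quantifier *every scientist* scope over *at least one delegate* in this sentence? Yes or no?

No

*every scientist* is embedded in the relative clause *who endorse every scientist*, which is itself inside the adjunct *when several translators who endorse every scientist arrive*.
Even if one barrier were somehow void, the other would still block QR.
The inverse ordering *every scientist* > *at least one delegate* is therefore underivable.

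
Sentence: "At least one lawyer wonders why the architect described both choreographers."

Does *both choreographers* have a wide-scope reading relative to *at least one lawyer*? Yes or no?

The DP *both choreographers* is contained in the embedded question *why the architect described both choreographers*.
The wh-island constraint blocks QR out of an embedded interrogative.
So *both choreographers* cannot raise high enough to outscope *at least one lawyer*; only the surface ordering *at least one lawyer* > *both choreographers* is available.
(Only the surface reading survives: one fixed lawyer with respect to all the relevant choreographers.)

No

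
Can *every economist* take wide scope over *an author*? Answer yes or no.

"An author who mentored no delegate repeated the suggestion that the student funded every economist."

The DP *every economist* is contained in the complex NP *the suggestion that the student funded every economist*.
Since the clause is the complement of a nominal head, the CNPC blocks scope extraction.
*every economist* > *an author* would require crossing that boundary, which is illicit.

No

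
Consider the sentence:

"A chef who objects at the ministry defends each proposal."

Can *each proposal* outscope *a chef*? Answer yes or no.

Yes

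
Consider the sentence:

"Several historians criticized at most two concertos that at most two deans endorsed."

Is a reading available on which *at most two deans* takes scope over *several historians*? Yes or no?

The DP *at most two deans* is contained in the relative clause *that at most two deans endorsed* modifying *at most two concertos*.
Relative clauses block scope extraction: QR cannot target a position outside the modified NP.
So the wide-scope reading for *at most two deans* is blocked.

No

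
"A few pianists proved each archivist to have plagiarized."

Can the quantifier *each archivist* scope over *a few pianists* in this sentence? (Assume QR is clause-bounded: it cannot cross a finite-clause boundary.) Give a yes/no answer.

This is an ECM construction: *each archivist* is the infinitival subject, Case-marked by the matrix verb, and the infinitive is transparent for QR.
Clause-internal QR can adjoin the lower DP above the subject, yielding the inverse reading.

Yes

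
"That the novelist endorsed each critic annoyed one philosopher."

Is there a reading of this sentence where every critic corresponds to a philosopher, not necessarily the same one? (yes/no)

This is the *each critic* > *one philosopher* reading.
*each critic* is embedded in the sentential subject *that the novelist endorsed each critic*.
The subject-island constraint blocks QR out of a clausal subject.
So *each critic* cannot raise to a position above *one philosopher*.

No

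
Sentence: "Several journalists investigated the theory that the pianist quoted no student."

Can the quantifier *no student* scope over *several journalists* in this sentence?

*no student* occurs within the complex NP *the theory that the pianist quoted no student*.
Since the clause is the complement of a nominal head, the CNPC blocks scope extraction.
The inverse ordering *no student* > *several journalists* is therefore underivable.

No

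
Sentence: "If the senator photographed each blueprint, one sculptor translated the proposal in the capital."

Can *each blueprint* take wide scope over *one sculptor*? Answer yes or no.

No

The target quantifier *each blueprint* is part of the adjunct clause *if the senator photographed each blueprint*.
Adjuncts are opaque for quantifier raising; a quantifier in an adjunct stays inside it.
So *each blueprint* cannot raise to a position above *one sculptor*.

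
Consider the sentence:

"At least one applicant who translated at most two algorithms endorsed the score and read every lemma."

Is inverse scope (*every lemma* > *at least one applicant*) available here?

*every lemma* sits inside one conjunct of the coordinate structure (*read every lemma*).
A quantifier cannot raise out of one conjunct of a coordination across the whole coordinate structure — the CSC applies to QR.
There is no licit LF on which *every lemma* c-commands *at least one applicant*.
(Only the surface reading survives: one fixed applicant with respect to all the relevant lemmas.)

No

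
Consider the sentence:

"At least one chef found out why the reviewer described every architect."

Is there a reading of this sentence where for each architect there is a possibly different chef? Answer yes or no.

That reading corresponds to *every architect* > *at least one chef*.
The target quantifier *every architect* is part of the embedded question *why the reviewer described every architect*.
Embedded questions are wh-islands: a quantifier inside an indirect question cannot QR into the matrix clause.
The inverse ordering *every architect* > *at least one chef* is therefore underivable.

No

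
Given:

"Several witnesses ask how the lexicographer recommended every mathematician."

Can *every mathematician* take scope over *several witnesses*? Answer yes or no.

*every mathematician* is embedded in the embedded question *how the lexicographer recommended every mathematician*.
Embedded wh-clauses are opaque for QR, so the quantifier stays inside the question.
So *every mathematician* cannot raise to a position above *several witnesses*.

No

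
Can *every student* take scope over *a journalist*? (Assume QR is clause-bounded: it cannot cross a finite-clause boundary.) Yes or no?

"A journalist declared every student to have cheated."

The ECM infinitive is scope-transparent — *every student* is free to raise above *a journalist*.
Nothing blocks QR of the lower DP to a position above the higher one, so inverse scope is available.

Yes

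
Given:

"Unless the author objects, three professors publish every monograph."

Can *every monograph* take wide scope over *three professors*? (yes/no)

Yes

The adjunct clause does not contain *every monograph*, which is the matrix object.
Clause-internal QR can adjoin the lower DP above the subject, yielding the inverse reading.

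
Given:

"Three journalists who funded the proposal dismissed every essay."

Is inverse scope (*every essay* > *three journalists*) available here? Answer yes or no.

The relative clause *who funded the proposal* modifies *three journalists*, but *every essay* is not inside that relative clause — it is an argument of the matrix verb.
With no island boundary between them, the object can take inverse scope over the subject via ordinary QR within the clause.

Yes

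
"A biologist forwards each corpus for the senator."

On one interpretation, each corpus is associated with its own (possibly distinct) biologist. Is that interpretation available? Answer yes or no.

Yes

The paraphrase describes the scope ordering *each corpus* > *a biologist*.
*each corpus* is the matrix object and *a biologist* the matrix subject; the two are clausemates.
No island intervenes, so both surface and inverse scope are derivable.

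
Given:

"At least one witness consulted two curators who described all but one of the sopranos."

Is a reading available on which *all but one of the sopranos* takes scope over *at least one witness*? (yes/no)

No

The DP *all but one of the sopranos* is contained in the relative clause *who described all but one of the sopranos* modifying *two curators*.
The relative clause forms an island for QR, so the quantifier is confined to the head noun's restrictor.
So *all but one of the sopranos* cannot raise to a position above *at least one witness*.
(Only the surface reading survives: one fixed witness with respect to all the relevant sopranos.)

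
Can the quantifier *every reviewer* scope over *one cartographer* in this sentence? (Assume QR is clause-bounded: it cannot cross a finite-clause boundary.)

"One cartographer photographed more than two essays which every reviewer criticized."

No

*every reviewer* occurs within the relative clause *which every reviewer criticized* modifying *more than two essays*.
QR out of a relative clause is ruled out by the relative-clause island constraint.
So *every reviewer* cannot raise to a position above *one cartographer*.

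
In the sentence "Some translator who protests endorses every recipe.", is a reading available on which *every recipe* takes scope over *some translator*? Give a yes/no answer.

The relative clause *who protests* modifies *some translator*, but *every recipe* is not inside that relative clause — it is an argument of the matrix verb.
Nothing blocks QR of the lower DP to a position above the higher one, so inverse scope is available.

Yes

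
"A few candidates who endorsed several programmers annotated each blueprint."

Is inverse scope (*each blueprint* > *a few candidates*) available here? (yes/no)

Yes

Although the sentence contains a relative clause (*who endorsed several programmers*), *each blueprint* is outside it, in the matrix VP.
Since no island is crossed, the inverse ordering is licensed alongside surface scope.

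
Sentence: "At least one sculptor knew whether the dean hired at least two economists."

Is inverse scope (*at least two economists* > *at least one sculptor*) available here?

No

*at least two economists* occurs within the embedded question *whether the dean hired at least two economists*.
QR across an interrogative CP boundary is ruled out as a wh-island violation.
The inverse ordering *at least two economists* > *at least one sculptor* is therefore underivable.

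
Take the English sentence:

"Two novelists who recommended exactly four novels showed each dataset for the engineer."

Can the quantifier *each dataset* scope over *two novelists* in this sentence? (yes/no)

Yes

*each dataset* sits in the matrix clause, not in the relative clause on *two novelists*.
Nothing blocks QR of the lower DP to a position above the higher one, so inverse scope is available.
The sentence is scopally ambiguous between *two novelists* > *each dataset* and *each dataset* > *two novelists*.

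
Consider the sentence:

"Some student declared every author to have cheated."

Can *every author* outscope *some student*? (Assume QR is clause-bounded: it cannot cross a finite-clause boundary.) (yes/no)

Yes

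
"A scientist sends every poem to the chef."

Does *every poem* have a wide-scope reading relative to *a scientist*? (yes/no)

Yes

*every poem* is the matrix object and *a scientist* the matrix subject; the two are clausemates.
Ordinary QR to a clause-peripheral position gives the wide-scope LF for the lower DP.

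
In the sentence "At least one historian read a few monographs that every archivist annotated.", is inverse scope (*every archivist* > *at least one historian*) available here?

No

The DP *every archivist* is contained in the relative clause *that every archivist annotated* modifying *a few monographs*.
Relative clauses are scope islands: a quantifier cannot QR out of a relative clause to take scope in the matrix clause.
*every archivist* is confined to the island and cannot take scope over *at least one historian*.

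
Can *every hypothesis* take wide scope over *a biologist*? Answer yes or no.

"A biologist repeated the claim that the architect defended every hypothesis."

No

*every hypothesis* sits inside the complex NP *the claim that the architect defended every hypothesis*.
Since the clause is the complement of a nominal head, the CNPC blocks scope extraction.
Hence only narrow scope for *every hypothesis* (under *a biologist*) survives.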